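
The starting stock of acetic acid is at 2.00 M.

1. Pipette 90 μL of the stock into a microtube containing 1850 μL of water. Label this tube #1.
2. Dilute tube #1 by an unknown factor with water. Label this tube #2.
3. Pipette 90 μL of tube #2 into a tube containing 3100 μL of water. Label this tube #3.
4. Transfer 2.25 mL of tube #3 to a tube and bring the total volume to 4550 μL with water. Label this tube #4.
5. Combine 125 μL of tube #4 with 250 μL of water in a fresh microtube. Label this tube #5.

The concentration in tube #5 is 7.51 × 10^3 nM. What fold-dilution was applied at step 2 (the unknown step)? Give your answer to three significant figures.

Step 1: 90 μL + 1850 μL = 1940 μL total → factor 1940/90 = 21.556
Step 2: unknown factor x
Step 3: 90 μL + 3100 μL = 3190 μL total → factor 3190/90 = 35.444
Step 4: 2.25 mL brought to 4550 μL → factor 4.55/2.25 = 2.0222
Step 5: 125 μL + 250 μL = 375 μL total → factor 375/125 = 3
Product of known-step factors = 4635.1
Overall factor = 2.00 M / (7.51 × 10^3 nM) = 2.6631 × 10^5
x = 2.6631 × 10^5 / 4635.1 = 57.5

57.5-fold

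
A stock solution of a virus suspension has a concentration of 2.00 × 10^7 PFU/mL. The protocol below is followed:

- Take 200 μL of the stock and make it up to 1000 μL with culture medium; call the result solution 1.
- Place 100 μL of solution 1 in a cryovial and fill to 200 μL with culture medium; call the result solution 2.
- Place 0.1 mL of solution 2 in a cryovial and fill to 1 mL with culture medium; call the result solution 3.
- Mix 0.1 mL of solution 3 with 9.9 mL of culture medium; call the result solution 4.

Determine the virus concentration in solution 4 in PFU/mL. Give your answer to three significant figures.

2.00 × 10^3 PFU/mL

Step 1: 200 μL brought to 1000 μL → factor 1000/200 = 5
Step 2: 100 μL brought to 200 μL → factor 200/100 = 2
Step 3: 0.1 mL brought to 1 mL → factor 1/0.1 = 10
Step 4: 0.1 mL + 9.9 mL = 10 mL total → factor 10/0.1 = 100
Overall dilution factor = 5 × 2 × 10 × 100 = 10000
Final = 2.00 × 10^7 PFU/mL / 10000 = 2.00 × 10^3 PFU/mL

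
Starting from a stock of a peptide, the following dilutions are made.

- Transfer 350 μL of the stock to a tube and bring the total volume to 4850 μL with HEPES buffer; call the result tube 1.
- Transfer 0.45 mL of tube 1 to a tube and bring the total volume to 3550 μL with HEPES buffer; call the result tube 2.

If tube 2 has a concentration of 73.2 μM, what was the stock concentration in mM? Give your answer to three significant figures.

8.00 mM

Step 1: 350 μL brought to 4850 μL → factor 4850/350 = 13.857
Step 2: 0.45 mL brought to 3550 μL → factor 3.55/0.45 = 7.8889
Overall dilution factor = 13.857 × 7.8889 = 109.32
Stock = 73.2 μM × 109.32 = 8002 μM = 8.00 mM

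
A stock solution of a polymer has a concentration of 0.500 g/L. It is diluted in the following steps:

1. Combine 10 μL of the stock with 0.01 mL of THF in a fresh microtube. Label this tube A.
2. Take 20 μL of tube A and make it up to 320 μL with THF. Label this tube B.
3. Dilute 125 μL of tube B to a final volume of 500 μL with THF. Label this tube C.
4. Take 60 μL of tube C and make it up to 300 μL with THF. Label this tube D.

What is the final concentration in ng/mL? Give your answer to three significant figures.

781 ng/mL

Step 1: 10 μL + 0.01 mL = 20 μL total → factor 20/10 = 2
Step 2: 20 μL brought to 320 μL → factor 320/20 = 16
Step 3: 125 μL brought to 500 μL → factor 500/125 = 4
Step 4: 60 μL brought to 300 μL → factor 300/60 = 5
Overall dilution factor = 2 × 16 × 4 × 5 = 640
Final = 0.500 g/L / 640 = 0.0007813 g/L = 781 ng/mL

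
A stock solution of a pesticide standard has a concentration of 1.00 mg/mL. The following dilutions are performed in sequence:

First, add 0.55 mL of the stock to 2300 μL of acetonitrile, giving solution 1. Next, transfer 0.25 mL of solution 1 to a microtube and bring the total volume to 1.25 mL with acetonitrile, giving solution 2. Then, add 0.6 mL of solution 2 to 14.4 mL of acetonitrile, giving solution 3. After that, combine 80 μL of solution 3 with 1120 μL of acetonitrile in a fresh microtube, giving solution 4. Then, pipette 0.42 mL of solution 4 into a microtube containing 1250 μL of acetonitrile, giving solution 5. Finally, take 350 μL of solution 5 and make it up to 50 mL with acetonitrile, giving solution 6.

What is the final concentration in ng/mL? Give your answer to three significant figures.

Step 1: 0.55 mL + 2300 μL = 2.85 mL total → factor 2.85/0.55 = 5.1818
Step 2: 0.25 mL brought to 1.25 mL → factor 1.25/0.25 = 5
Step 3: 0.6 mL + 14.4 mL = 15 mL total → factor 15/0.6 = 25
Step 4: 80 μL + 1120 μL = 1200 μL total → factor 1200/80 = 15
Step 5: 0.42 mL + 1250 μL = 1.67 mL total → factor 1.67/0.42 = 3.9762
Step 6: 350 μL brought to 50 mL → factor 50000/350 = 142.86
Overall dilution factor = 5.1818 × 5 × 25 × 15 × 3.9762 × 142.86 = 5.5189 × 10^6
Final = 1.00 mg/mL / 5.5189 × 10^6 = 1.812 × 10^-7 mg/mL = 0.181 ng/mL

0.181 ng/mL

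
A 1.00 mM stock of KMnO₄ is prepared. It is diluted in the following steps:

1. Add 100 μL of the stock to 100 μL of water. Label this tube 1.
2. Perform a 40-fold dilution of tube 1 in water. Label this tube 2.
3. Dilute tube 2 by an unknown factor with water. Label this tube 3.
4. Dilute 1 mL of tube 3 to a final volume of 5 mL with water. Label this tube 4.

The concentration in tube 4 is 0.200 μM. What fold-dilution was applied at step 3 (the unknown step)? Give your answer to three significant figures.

Step 1: 100 μL + 100 μL = 200 μL total → factor 200/100 = 2
Step 2: 40-fold → factor 40
Step 3: unknown factor x
Step 4: 1 mL brought to 5 mL → factor 5/1 = 5
Product of known-step factors = 400
Overall factor = 1.00 mM / (0.200 μM) = 5000
x = 5000 / 400 = 12.5

12.5-fold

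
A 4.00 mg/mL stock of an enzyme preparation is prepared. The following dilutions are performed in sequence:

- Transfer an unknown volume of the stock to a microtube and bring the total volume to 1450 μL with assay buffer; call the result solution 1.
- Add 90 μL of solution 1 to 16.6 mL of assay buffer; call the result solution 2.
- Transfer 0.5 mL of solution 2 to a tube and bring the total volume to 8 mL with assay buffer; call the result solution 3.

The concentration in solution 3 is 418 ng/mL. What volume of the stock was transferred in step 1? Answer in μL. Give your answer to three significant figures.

Step 1: v brought to 1450 μL → factor = 1450 μL/v
Step 2: 90 μL + 16.6 mL = 16690 μL total → factor 16690/90 = 185.44
Step 3: 0.5 mL brought to 8 mL → factor 8/0.5 = 16
Product of known-step factors = 2967.1
Overall factor = 4.00 mg/mL / (418 ng/mL) = 9569.4
Step-1 factor = 9569.4 / 2967.1 = 3.2251
v = 1450 μL / 3.2251 = 450 μL

450 μL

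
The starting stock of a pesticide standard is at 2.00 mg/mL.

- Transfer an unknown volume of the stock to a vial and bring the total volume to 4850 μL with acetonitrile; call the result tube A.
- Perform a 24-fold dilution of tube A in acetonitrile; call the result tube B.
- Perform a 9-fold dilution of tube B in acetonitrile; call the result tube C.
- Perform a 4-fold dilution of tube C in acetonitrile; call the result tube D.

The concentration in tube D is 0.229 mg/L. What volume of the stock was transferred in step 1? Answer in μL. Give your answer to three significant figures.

Step 1: v brought to 4850 μL → factor = 4850 μL/v
Step 2: 24-fold → factor 24
Step 3: 9-fold → factor 9
Step 4: 4-fold → factor 4
Product of known-step factors = 864
Overall factor = 2.00 mg/mL / (0.229 mg/L) = 8733.6
Step-1 factor = 8733.6 / 864 = 10.108
v = 4850 μL / 10.108 = 480 μL

480 μL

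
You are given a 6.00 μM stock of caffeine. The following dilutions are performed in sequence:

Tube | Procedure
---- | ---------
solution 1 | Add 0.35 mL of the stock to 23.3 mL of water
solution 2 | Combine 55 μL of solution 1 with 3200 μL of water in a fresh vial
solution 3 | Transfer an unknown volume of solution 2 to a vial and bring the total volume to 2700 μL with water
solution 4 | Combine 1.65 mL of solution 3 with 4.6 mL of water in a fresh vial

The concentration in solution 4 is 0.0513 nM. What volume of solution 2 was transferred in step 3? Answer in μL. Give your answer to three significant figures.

350 μL

Step 1: 0.35 mL + 23.3 mL = 23.65 mL total → factor 23.65/0.35 = 67.571
Step 2: 55 μL + 3200 μL = 3255 μL total → factor 3255/55 = 59.182
Step 3: v brought to 2700 μL → factor = 2700 μL/v
Step 4: 1.65 mL + 4.6 mL = 6.25 mL total → factor 6.25/1.65 = 3.7879
Product of known-step factors = 15148
Overall factor = 6.00 μM / (0.0513 nM) = 1.1696 × 10^5
Step-3 factor = 1.1696 × 10^5 / 15148 = 7.7212
v = 2700 μL / 7.7212 = 350 μL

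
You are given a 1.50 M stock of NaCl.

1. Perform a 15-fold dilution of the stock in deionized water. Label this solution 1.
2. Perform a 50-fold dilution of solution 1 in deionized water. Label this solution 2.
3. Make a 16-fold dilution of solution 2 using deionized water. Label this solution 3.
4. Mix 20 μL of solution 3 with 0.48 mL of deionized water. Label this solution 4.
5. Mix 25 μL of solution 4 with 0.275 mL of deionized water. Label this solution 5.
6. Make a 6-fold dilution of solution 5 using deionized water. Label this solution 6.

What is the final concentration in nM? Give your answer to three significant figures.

Step 1: 15-fold → factor 15
Step 2: 50-fold → factor 50
Step 3: 16-fold → factor 16
Step 4: 20 μL + 0.48 mL = 500 μL total → factor 500/20 = 25
Step 5: 25 μL + 0.275 mL = 300 μL total → factor 300/25 = 12
Step 6: 6-fold → factor 6
Overall dilution factor = 15 × 50 × 16 × 25 × 12 × 6 = 2.16 × 10^7
Final = 1.50 M / 2.16 × 10^7 = 6.944 × 10^-8 M = 69.4 nM

69.4 nM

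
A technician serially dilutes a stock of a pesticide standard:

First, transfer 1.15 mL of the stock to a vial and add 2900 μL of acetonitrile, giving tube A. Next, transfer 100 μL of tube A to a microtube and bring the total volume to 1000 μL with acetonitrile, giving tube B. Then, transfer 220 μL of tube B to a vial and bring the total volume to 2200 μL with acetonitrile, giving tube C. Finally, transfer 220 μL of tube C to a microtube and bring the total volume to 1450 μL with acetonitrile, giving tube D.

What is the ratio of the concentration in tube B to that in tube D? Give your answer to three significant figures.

Step 1: 1.15 mL + 2900 μL = 4.05 mL total → factor 4.05/1.15 = 3.5217
Step 2: 100 μL brought to 1000 μL → factor 1000/100 = 10
Step 3: 220 μL brought to 2200 μL → factor 2200/220 = 10
Step 4: 220 μL brought to 1450 μL → factor 1450/220 = 6.5909
Dilution factor to tube B = 35.217; to tube D = 2321.1
[tube B]/[tube D] = (factor to tube D)/(factor to tube B) = 2321.1/35.217 = 65.9

65.9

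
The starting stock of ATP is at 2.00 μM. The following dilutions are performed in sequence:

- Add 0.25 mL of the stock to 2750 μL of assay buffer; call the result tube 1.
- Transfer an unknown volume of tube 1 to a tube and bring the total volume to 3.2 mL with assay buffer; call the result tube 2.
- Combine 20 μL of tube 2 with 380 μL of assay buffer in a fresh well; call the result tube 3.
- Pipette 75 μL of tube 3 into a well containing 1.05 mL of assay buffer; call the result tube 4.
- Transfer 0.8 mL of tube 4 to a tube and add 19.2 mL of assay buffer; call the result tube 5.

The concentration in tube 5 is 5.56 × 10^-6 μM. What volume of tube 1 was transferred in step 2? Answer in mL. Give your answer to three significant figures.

0.801 mL

Step 1: 0.25 mL + 2750 μL = 3 mL total → factor 3/0.25 = 12
Step 2: v brought to 3.2 mL → factor = 3.2 mL/v
Step 3: 20 μL + 380 μL = 400 μL total → factor 400/20 = 20
Step 4: 75 μL + 1.05 mL = 1125 μL total → factor 1125/75 = 15
Step 5: 0.8 mL + 19.2 mL = 20 mL total → factor 20/0.8 = 25
Product of known-step factors = 90000
Overall factor = 2.00 μM / (5.56 × 10^-6 μM) = 3.5971 × 10^5
Step-2 factor = 3.5971 × 10^5 / 90000 = 3.9968
v = 3.2 mL / 3.9968 = 0.801 mL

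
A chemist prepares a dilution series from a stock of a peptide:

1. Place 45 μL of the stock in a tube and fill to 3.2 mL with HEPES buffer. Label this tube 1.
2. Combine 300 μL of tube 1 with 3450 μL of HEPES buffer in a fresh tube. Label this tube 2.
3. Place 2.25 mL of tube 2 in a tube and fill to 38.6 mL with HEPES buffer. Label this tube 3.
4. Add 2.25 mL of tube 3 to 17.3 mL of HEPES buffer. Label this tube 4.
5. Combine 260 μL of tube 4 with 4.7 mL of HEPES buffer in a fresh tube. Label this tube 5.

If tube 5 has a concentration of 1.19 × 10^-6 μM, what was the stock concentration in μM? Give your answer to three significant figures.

3.01 μM

Step 1: 45 μL brought to 3.2 mL → factor 3200/45 = 71.111
Step 2: 300 μL + 3450 μL = 3750 μL total → factor 3750/300 = 12.5
Step 3: 2.25 mL brought to 38.6 mL → factor 38.6/2.25 = 17.156
Step 4: 2.25 mL + 17.3 mL = 19.55 mL total → factor 19.55/2.25 = 8.6889
Step 5: 260 μL + 4.7 mL = 4960 μL total → factor 4960/260 = 19.077
Overall dilution factor = 71.111 × 12.5 × 17.156 × 8.6889 × 19.077 = 2.5277 × 10^6
Stock = 1.19 × 10^-6 μM × 2.5277 × 10^6 = 3.01 μM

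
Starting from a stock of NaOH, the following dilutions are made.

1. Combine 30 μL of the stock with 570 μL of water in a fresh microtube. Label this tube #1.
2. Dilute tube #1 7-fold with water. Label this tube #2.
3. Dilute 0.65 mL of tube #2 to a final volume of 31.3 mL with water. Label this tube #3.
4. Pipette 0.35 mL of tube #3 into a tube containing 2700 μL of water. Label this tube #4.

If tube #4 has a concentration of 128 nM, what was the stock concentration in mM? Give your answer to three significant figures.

7.52 mM

Step 1: 30 μL + 570 μL = 600 μL total → factor 600/30 = 20
Step 2: 7-fold → factor 7
Step 3: 0.65 mL brought to 31.3 mL → factor 31.3/0.65 = 48.154
Step 4: 0.35 mL + 2700 μL = 3.05 mL total → factor 3.05/0.35 = 8.7143
Overall dilution factor = 20 × 7 × 48.154 × 8.7143 = 58748
Stock = 128 nM × 58748 = 7.520 × 10^6 nM = 7.52 mM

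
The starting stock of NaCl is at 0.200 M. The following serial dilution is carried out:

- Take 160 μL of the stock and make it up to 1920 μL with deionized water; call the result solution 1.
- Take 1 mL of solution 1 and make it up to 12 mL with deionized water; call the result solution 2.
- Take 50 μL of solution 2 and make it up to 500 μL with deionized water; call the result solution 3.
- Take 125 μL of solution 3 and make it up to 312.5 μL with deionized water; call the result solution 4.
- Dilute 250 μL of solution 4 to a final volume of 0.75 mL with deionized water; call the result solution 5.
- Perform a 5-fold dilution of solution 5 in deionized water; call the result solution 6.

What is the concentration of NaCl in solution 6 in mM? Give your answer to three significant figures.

0.00370 mM

Step 1: 160 μL brought to 1920 μL → factor 1920/160 = 12
Step 2: 1 mL brought to 12 mL → factor 12/1 = 12
Step 3: 50 μL brought to 500 μL → factor 500/50 = 10
Step 4: 125 μL brought to 312.5 μL → factor 312.5/125 = 2.5
Step 5: 250 μL brought to 0.75 mL → factor 750/250 = 3
Step 6: 5-fold → factor 5
Overall dilution factor = 12 × 12 × 10 × 2.5 × 3 × 5 = 54000
Final = 0.200 M / 54000 = 3.704 × 10^-6 M = 0.00370 mM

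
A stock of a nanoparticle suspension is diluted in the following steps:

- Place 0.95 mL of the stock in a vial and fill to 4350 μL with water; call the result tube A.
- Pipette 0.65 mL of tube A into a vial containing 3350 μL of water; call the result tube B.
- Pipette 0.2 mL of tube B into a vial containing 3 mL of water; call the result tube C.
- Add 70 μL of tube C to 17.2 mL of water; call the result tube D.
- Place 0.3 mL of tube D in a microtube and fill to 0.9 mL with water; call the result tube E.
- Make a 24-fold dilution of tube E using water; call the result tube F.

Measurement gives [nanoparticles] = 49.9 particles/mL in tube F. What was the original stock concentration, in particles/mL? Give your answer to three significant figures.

Step 1: 0.95 mL brought to 4350 μL → factor 4.35/0.95 = 4.5789
Step 2: 0.65 mL + 3350 μL = 4 mL total → factor 4/0.65 = 6.1538
Step 3: 0.2 mL + 3 mL = 3.2 mL total → factor 3.2/0.2 = 16
Step 4: 70 μL + 17.2 mL = 17270 μL total → factor 17270/70 = 246.71
Step 5: 0.3 mL brought to 0.9 mL → factor 0.9/0.3 = 3
Step 6: 24-fold → factor 24
Overall dilution factor = 4.5789 × 6.1538 × 16 × 246.71 × 3 × 24 = 8.0086 × 10^6
Stock = 49.9 particles/mL × 8.0086 × 10^6 = 4.00 × 10^8 particles/mL

4.00 × 10^8 particles/mL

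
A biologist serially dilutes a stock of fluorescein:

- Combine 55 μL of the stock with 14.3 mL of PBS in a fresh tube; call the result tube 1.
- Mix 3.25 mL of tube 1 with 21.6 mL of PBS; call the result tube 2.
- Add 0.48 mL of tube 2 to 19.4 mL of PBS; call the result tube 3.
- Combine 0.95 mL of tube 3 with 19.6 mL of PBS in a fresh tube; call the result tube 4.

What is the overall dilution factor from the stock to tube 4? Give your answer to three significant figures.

1.79 × 10^6

Step 1: 55 μL + 14.3 mL = 14355 μL total → factor 14355/55 = 261
Step 2: 3.25 mL + 21.6 mL = 24.85 mL total → factor 24.85/3.25 = 7.6462
Step 3: 0.48 mL + 19.4 mL = 19.88 mL total → factor 19.88/0.48 = 41.417
Step 4: 0.95 mL + 19.6 mL = 20.55 mL total → factor 20.55/0.95 = 21.632
Overall dilution factor = 261 × 7.6462 × 41.417 × 21.632 = 1.7879 × 10^6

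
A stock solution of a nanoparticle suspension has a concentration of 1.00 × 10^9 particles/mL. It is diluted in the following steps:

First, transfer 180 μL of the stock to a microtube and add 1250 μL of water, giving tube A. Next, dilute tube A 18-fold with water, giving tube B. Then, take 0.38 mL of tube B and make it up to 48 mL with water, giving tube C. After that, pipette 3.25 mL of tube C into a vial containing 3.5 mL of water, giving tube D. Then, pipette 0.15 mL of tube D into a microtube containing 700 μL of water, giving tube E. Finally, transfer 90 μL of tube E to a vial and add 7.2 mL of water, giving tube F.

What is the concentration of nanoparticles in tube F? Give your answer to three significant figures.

58.1 particles/mL

Step 1: 180 μL + 1250 μL = 1430 μL total → factor 1430/180 = 7.9444
Step 2: 18-fold → factor 18
Step 3: 0.38 mL brought to 48 mL → factor 48/0.38 = 126.32
Step 4: 3.25 mL + 3.5 mL = 6.75 mL total → factor 6.75/3.25 = 2.0769
Step 5: 0.15 mL + 700 μL = 0.85 mL total → factor 0.85/0.15 = 5.6667
Step 6: 90 μL + 7.2 mL = 7290 μL total → factor 7290/90 = 81
Overall dilution factor = 7.9444 × 18 × 126.32 × 2.0769 × 5.6667 × 81 = 1.722 × 10^7
Final = 1.00 × 10^9 particles/mL / 1.722 × 10^7 = 58.1 particles/mL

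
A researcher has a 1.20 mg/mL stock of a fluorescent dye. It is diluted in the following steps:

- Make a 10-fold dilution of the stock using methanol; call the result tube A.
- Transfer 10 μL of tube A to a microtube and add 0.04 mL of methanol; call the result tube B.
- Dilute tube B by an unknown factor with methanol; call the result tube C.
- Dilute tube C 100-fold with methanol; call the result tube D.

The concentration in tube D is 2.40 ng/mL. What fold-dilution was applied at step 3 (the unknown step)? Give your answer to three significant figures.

Step 1: 10-fold → factor 10
Step 2: 10 μL + 0.04 mL = 50 μL total → factor 50/10 = 5
Step 3: unknown factor x
Step 4: 100-fold → factor 100
Product of known-step factors = 5000
Overall factor = 1.20 mg/mL / (2.40 ng/mL) = 5 × 10^5
x = 5 × 10^5 / 5000 = 100

100-fold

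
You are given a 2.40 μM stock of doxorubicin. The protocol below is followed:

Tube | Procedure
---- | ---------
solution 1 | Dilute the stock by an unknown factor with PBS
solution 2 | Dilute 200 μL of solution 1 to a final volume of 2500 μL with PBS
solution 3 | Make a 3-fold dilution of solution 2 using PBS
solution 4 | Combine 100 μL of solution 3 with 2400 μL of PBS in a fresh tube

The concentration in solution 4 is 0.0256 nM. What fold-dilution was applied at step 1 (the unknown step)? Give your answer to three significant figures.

100-fold

Step 1: unknown factor x
Step 2: 200 μL brought to 2500 μL → factor 2500/200 = 12.5
Step 3: 3-fold → factor 3
Step 4: 100 μL + 2400 μL = 2500 μL total → factor 2500/100 = 25
Product of known-step factors = 937.5
Overall factor = 2.40 μM / (0.0256 nM) = 93750
x = 93750 / 937.5 = 100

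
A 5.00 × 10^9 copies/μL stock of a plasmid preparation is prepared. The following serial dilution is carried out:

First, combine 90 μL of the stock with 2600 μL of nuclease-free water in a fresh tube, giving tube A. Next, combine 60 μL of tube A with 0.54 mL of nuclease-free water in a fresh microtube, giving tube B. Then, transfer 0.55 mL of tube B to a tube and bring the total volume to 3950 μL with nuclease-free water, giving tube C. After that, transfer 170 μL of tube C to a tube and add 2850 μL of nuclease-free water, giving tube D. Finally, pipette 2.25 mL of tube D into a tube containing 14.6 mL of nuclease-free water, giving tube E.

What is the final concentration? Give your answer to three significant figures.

Step 1: 90 μL + 2600 μL = 2690 μL total → factor 2690/90 = 29.889
Step 2: 60 μL + 0.54 mL = 600 μL total → factor 600/60 = 10
Step 3: 0.55 mL brought to 3950 μL → factor 3.95/0.55 = 7.1818
Step 4: 170 μL + 2850 μL = 3020 μL total → factor 3020/170 = 17.765
Step 5: 2.25 mL + 14.6 mL = 16.85 mL total → factor 16.85/2.25 = 7.4889
Overall dilution factor = 29.889 × 10 × 7.1818 × 17.765 × 7.4889 = 2.8557 × 10^5
Final = 5.00 × 10^9 copies/μL / 2.8557 × 10^5 = 1.75 × 10^4 copies/μL

1.75 × 10^4 copies/μL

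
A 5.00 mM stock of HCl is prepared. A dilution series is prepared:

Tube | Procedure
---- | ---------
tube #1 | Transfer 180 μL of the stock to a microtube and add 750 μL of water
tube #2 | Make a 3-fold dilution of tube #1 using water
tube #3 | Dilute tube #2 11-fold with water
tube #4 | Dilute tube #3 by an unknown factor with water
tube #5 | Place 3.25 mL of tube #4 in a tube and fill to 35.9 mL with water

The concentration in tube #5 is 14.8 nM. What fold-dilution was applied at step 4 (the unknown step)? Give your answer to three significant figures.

179-fold

Step 1: 180 μL + 750 μL = 930 μL total → factor 930/180 = 5.1667
Step 2: 3-fold → factor 3
Step 3: 11-fold → factor 11
Step 4: unknown factor x
Step 5: 3.25 mL brought to 35.9 mL → factor 35.9/3.25 = 11.046
Product of known-step factors = 1883.4
Overall factor = 5.00 mM / (14.8 nM) = 3.3784 × 10^5
x = 3.3784 × 10^5 / 1883.4 = 179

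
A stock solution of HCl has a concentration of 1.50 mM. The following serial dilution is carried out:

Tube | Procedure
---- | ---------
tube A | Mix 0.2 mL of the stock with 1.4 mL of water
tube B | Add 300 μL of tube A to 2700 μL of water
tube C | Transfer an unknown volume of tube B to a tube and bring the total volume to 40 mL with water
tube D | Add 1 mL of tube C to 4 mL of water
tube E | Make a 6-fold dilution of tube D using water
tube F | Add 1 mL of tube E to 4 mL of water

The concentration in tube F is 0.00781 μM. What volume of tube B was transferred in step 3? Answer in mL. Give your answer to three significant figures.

2.50 mL

Step 1: 0.2 mL + 1.4 mL = 1.6 mL total → factor 1.6/0.2 = 8
Step 2: 300 μL + 2700 μL = 3000 μL total → factor 3000/300 = 10
Step 3: v brought to 40 mL → factor = 40 mL/v
Step 4: 1 mL + 4 mL = 5 mL total → factor 5/1 = 5
Step 5: 6-fold → factor 6
Step 6: 1 mL + 4 mL = 5 mL total → factor 5/1 = 5
Product of known-step factors = 12000
Overall factor = 1.50 mM / (0.00781 μM) = 1.9206 × 10^5
Step-3 factor = 1.9206 × 10^5 / 12000 = 16.005
v = 40 mL / 16.005 = 2.50 mL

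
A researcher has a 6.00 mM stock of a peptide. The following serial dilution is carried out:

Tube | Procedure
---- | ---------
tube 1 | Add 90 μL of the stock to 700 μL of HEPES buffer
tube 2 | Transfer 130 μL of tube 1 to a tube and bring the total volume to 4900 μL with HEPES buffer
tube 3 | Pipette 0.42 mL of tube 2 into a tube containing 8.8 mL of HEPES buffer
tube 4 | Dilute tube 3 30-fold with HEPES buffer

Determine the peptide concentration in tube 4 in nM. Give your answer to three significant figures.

Step 1: 90 μL + 700 μL = 790 μL total → factor 790/90 = 8.7778
Step 2: 130 μL brought to 4900 μL → factor 4900/130 = 37.692
Step 3: 0.42 mL + 8.8 mL = 9.22 mL total → factor 9.22/0.42 = 21.952
Step 4: 30-fold → factor 30
Overall dilution factor = 8.7778 × 37.692 × 21.952 × 30 = 2.1789 × 10^5
Final = 6.00 mM / 2.1789 × 10^5 = 2.754 × 10^-5 mM = 27.5 nM

27.5 nM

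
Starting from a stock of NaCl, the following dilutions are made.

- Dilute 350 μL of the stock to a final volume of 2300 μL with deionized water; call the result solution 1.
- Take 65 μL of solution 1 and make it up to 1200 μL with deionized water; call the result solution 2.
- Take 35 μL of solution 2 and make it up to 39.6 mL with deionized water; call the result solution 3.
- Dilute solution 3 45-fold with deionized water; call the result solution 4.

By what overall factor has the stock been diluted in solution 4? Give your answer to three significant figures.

Step 1: 350 μL brought to 2300 μL → factor 2300/350 = 6.5714
Step 2: 65 μL brought to 1200 μL → factor 1200/65 = 18.462
Step 3: 35 μL brought to 39.6 mL → factor 39600/35 = 1131.4
Step 4: 45-fold → factor 45
Overall dilution factor = 6.5714 × 18.462 × 1131.4 × 45 = 6.1769 × 10^6

6.18 × 10^6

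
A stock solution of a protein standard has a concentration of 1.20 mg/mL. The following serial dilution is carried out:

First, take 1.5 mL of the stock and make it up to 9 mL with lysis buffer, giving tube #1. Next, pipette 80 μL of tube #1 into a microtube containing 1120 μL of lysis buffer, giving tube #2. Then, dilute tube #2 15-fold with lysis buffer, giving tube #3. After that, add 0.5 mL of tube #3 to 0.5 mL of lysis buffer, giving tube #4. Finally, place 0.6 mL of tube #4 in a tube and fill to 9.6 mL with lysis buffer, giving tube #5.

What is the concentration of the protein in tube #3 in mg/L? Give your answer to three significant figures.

Step 1: 1.5 mL brought to 9 mL → factor 9/1.5 = 6
Step 2: 80 μL + 1120 μL = 1200 μL total → factor 1200/80 = 15
Step 3: 15-fold → factor 15
Dilution factor through tube #3 = 6 × 15 × 15 = 1350
[tube #3] = 1.20 mg/mL / 1350 = 0.0008889 mg/mL = 0.889 mg/L

0.889 mg/L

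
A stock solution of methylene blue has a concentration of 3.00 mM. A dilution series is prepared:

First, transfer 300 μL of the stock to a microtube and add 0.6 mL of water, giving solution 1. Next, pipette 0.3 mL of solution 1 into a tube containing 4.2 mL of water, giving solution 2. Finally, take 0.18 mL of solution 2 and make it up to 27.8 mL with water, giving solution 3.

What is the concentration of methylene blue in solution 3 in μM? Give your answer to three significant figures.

0.432 μM

Step 1: 300 μL + 0.6 mL = 900 μL total → factor 900/300 = 3
Step 2: 0.3 mL + 4.2 mL = 4.5 mL total → factor 4.5/0.3 = 15
Step 3: 0.18 mL brought to 27.8 mL → factor 27.8/0.18 = 154.44
Overall dilution factor = 3 × 15 × 154.44 = 6950
Final = 3.00 mM / 6950 = 0.0004317 mM = 0.432 μM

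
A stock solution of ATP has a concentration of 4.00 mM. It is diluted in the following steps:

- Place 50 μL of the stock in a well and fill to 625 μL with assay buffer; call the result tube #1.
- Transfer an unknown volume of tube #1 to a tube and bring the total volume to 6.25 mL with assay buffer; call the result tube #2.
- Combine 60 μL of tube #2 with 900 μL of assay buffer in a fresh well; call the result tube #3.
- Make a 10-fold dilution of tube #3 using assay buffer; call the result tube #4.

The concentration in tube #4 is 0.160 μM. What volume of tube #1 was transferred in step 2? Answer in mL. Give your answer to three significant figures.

0.500 mL

Step 1: 50 μL brought to 625 μL → factor 625/50 = 12.5
Step 2: v brought to 6.25 mL → factor = 6.25 mL/v
Step 3: 60 μL + 900 μL = 960 μL total → factor 960/60 = 16
Step 4: 10-fold → factor 10
Product of known-step factors = 2000
Overall factor = 4.00 mM / (0.160 μM) = 25000
Step-2 factor = 25000 / 2000 = 12.5
v = 6.25 mL / 12.5 = 0.500 mL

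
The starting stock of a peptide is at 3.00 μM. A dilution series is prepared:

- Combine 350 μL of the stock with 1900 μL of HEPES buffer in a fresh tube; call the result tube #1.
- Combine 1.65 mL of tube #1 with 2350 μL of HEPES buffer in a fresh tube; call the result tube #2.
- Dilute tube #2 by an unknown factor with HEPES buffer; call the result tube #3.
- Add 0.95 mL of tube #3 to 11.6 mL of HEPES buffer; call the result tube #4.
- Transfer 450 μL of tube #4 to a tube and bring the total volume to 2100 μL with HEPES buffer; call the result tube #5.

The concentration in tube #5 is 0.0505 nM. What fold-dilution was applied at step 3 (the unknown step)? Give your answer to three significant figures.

61.8-fold

Step 1: 350 μL + 1900 μL = 2250 μL total → factor 2250/350 = 6.4286
Step 2: 1.65 mL + 2350 μL = 4 mL total → factor 4/1.65 = 2.4242
Step 3: unknown factor x
Step 4: 0.95 mL + 11.6 mL = 12.55 mL total → factor 12.55/0.95 = 13.211
Step 5: 450 μL brought to 2100 μL → factor 2100/450 = 4.6667
Product of known-step factors = 960.77
Overall factor = 3.00 μM / (0.0505 nM) = 59406
x = 59406 / 960.77 = 61.8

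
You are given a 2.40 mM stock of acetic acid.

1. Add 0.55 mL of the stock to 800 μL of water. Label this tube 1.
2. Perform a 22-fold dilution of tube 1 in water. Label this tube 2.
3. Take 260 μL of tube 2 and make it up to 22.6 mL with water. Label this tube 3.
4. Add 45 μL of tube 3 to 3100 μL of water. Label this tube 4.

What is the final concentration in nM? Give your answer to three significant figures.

7.32 nM

Step 1: 0.55 mL + 800 μL = 1.35 mL total → factor 1.35/0.55 = 2.4545
Step 2: 22-fold → factor 22
Step 3: 260 μL brought to 22.6 mL → factor 22600/260 = 86.923
Step 4: 45 μL + 3100 μL = 3145 μL total → factor 3145/45 = 69.889
Overall dilution factor = 2.4545 × 22 × 86.923 × 69.889 = 3.2805 × 10^5
Final = 2.40 mM / 3.2805 × 10^5 = 7.316 × 10^-6 mM = 7.32 nM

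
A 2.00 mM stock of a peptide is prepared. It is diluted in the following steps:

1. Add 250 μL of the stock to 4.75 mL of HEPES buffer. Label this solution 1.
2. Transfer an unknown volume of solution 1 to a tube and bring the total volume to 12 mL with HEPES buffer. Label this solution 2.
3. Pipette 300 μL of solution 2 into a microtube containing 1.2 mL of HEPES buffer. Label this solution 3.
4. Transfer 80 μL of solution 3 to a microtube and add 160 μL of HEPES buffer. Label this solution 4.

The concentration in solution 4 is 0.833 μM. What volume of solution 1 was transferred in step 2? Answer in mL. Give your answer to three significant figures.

Step 1: 250 μL + 4.75 mL = 5000 μL total → factor 5000/250 = 20
Step 2: v brought to 12 mL → factor = 12 mL/v
Step 3: 300 μL + 1.2 mL = 1500 μL total → factor 1500/300 = 5
Step 4: 80 μL + 160 μL = 240 μL total → factor 240/80 = 3
Product of known-step factors = 300
Overall factor = 2.00 mM / (0.833 μM) = 2401
Step-2 factor = 2401 / 300 = 8.0032
v = 12 mL / 8.0032 = 1.50 mL

1.50 mL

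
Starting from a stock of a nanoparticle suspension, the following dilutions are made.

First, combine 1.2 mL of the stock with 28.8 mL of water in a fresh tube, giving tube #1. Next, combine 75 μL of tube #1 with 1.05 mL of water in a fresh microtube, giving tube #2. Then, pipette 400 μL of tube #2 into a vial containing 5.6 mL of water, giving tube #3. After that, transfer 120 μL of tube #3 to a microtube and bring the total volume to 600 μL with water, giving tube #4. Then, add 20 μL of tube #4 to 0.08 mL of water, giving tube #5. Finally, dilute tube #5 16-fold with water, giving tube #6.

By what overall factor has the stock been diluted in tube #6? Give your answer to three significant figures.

Step 1: 1.2 mL + 28.8 mL = 30 mL total → factor 30/1.2 = 25
Step 2: 75 μL + 1.05 mL = 1125 μL total → factor 1125/75 = 15
Step 3: 400 μL + 5.6 mL = 6000 μL total → factor 6000/400 = 15
Step 4: 120 μL brought to 600 μL → factor 600/120 = 5
Step 5: 20 μL + 0.08 mL = 100 μL total → factor 100/20 = 5
Step 6: 16-fold → factor 16
Overall dilution factor = 25 × 15 × 15 × 5 × 5 × 16 = 2.25 × 10^6

2.25 × 10^6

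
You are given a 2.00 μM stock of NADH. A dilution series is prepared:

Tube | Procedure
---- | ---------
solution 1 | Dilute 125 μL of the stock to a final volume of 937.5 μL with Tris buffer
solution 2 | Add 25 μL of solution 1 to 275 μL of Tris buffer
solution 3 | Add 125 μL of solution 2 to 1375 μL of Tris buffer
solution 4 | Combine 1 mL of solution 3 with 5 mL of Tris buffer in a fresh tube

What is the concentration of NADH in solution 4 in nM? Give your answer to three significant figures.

Step 1: 125 μL brought to 937.5 μL → factor 937.5/125 = 7.5
Step 2: 25 μL + 275 μL = 300 μL total → factor 300/25 = 12
Step 3: 125 μL + 1375 μL = 1500 μL total → factor 1500/125 = 12
Step 4: 1 mL + 5 mL = 6 mL total → factor 6/1 = 6
Overall dilution factor = 7.5 × 12 × 12 × 6 = 6480
Final = 2.00 μM / 6480 = 0.0003086 μM = 0.309 nM

0.309 nM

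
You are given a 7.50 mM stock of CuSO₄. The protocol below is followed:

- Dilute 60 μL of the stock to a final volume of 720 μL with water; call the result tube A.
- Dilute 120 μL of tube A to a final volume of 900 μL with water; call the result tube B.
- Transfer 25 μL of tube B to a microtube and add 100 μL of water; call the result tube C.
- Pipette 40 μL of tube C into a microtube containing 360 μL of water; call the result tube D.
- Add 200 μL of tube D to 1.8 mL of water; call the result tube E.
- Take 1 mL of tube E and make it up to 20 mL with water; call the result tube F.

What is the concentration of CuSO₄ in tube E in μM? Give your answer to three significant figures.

Step 1: 60 μL brought to 720 μL → factor 720/60 = 12
Step 2: 120 μL brought to 900 μL → factor 900/120 = 7.5
Step 3: 25 μL + 100 μL = 125 μL total → factor 125/25 = 5
Step 4: 40 μL + 360 μL = 400 μL total → factor 400/40 = 10
Step 5: 200 μL + 1.8 mL = 2000 μL total → factor 2000/200 = 10
Dilution factor through tube E = 12 × 7.5 × 5 × 10 × 10 = 45000
[tube E] = 7.50 mM / 45000 = 0.0001667 mM = 0.167 μM

0.167 μM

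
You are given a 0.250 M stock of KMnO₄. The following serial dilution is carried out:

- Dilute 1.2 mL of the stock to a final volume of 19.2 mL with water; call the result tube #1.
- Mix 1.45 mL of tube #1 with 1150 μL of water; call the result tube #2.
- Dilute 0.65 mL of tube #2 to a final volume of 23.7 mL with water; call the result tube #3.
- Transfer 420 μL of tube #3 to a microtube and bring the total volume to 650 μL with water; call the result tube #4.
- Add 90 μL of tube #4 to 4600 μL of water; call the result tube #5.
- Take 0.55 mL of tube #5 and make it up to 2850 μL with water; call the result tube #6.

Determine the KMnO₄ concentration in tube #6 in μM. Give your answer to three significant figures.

Step 1: 1.2 mL brought to 19.2 mL → factor 19.2/1.2 = 16
Step 2: 1.45 mL + 1150 μL = 2.6 mL total → factor 2.6/1.45 = 1.7931
Step 3: 0.65 mL brought to 23.7 mL → factor 23.7/0.65 = 36.462
Step 4: 420 μL brought to 650 μL → factor 650/420 = 1.5476
Step 5: 90 μL + 4600 μL = 4690 μL total → factor 4690/90 = 52.111
Step 6: 0.55 mL brought to 2850 μL → factor 2.85/0.55 = 5.1818
Overall dilution factor = 16 × 1.7931 × 36.462 × 1.5476 × 52.111 × 5.1818 = 4.3716 × 10^5
Final = 0.250 M / 4.3716 × 10^5 = 5.719 × 10^-7 M = 0.572 μM

0.572 μM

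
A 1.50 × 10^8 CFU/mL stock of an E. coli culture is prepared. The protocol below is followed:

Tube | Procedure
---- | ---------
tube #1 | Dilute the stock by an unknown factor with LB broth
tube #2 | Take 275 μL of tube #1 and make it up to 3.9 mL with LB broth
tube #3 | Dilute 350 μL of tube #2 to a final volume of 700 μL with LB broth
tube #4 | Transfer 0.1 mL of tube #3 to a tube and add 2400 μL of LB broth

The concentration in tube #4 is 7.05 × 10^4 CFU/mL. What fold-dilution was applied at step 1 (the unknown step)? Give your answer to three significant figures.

3.00-fold

Step 1: unknown factor x
Step 2: 275 μL brought to 3.9 mL → factor 3900/275 = 14.182
Step 3: 350 μL brought to 700 μL → factor 700/350 = 2
Step 4: 0.1 mL + 2400 μL = 2.5 mL total → factor 2.5/0.1 = 25
Product of known-step factors = 709.09
Overall factor = 1.50 × 10^8 CFU/mL / (7.05 × 10^4 CFU/mL) = 2127.7
x = 2127.7 / 709.09 = 3.00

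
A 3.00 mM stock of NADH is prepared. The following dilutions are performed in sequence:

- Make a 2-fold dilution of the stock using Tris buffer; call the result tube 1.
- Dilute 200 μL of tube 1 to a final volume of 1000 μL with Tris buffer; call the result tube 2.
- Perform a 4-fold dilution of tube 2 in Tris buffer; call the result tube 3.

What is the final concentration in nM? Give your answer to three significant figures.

7.50 × 10^4 nM

Step 1: 2-fold → factor 2
Step 2: 200 μL brought to 1000 μL → factor 1000/200 = 5
Step 3: 4-fold → factor 4
Overall dilution factor = 2 × 5 × 4 = 40
Final = 3.00 mM / 40 = 0.07500 mM = 7.50 × 10^4 nM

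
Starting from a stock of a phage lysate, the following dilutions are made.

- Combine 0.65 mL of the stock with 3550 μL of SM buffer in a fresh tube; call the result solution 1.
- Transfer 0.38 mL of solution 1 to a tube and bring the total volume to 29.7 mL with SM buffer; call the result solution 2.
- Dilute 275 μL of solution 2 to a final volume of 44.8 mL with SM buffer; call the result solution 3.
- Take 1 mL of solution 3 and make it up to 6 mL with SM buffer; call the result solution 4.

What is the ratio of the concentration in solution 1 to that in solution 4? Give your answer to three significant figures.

Step 1: 0.65 mL + 3550 μL = 4.2 mL total → factor 4.2/0.65 = 6.4615
Step 2: 0.38 mL brought to 29.7 mL → factor 29.7/0.38 = 78.158
Step 3: 275 μL brought to 44.8 mL → factor 44800/275 = 162.91
Step 4: 1 mL brought to 6 mL → factor 6/1 = 6
Dilution factor to solution 1 = 6.4615; to solution 4 = 4.9363 × 10^5
[solution 1]/[solution 4] = (factor to solution 4)/(factor to solution 1) = 4.9363 × 10^5/6.4615 = 7.64 × 10^4

7.64 × 10^4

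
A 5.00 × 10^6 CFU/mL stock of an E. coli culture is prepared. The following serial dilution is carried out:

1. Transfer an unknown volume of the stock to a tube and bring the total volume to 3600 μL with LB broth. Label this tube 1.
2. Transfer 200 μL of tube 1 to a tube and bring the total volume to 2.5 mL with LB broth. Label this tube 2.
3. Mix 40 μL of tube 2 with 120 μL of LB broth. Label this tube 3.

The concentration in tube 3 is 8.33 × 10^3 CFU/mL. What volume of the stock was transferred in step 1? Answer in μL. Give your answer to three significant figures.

Step 1: v brought to 3600 μL → factor = 3600 μL/v
Step 2: 200 μL brought to 2.5 mL → factor 2500/200 = 12.5
Step 3: 40 μL + 120 μL = 160 μL total → factor 160/40 = 4
Product of known-step factors = 50
Overall factor = 5.00 × 10^6 CFU/mL / (8.33 × 10^3 CFU/mL) = 600.24
Step-1 factor = 600.24 / 50 = 12.005
v = 3600 μL / 12.005 = 300 μL

300 μL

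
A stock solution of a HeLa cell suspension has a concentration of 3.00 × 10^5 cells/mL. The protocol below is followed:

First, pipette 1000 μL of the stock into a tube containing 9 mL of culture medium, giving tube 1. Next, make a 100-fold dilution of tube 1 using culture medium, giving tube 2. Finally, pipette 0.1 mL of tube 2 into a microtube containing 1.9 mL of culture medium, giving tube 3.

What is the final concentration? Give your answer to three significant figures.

15.0 cells/mL

Step 1: 1000 μL + 9 mL = 10000 μL total → factor 10000/1000 = 10
Step 2: 100-fold → factor 100
Step 3: 0.1 mL + 1.9 mL = 2 mL total → factor 2/0.1 = 20
Overall dilution factor = 10 × 100 × 20 = 20000
Final = 3.00 × 10^5 cells/mL / 20000 = 15.0 cells/mL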